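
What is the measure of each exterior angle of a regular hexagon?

Each exterior angle of a regular n-gon is 360 / n.
For n = 6: 360 / 6 = 60 degrees.

60 degrees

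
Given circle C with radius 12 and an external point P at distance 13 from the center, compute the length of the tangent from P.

Let T be the point of tangency. Then CT ⊥ PT (radius ⊥ tangent).
In right triangle CTP: CP² = CT² + PT²
13² = 12² + PT²
PT² = 25, PT = 5

5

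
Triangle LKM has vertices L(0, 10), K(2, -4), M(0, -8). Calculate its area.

The Shoelace formula computes the area from vertex coordinates by summing cross products.
For vertices (0,10), (2,-4), (0,-8):
Signed sum = 0*-4 - 2*10 + 2*-8 - 0*-4 + 0*10 - 0*-8
= -20 + -16 + 0 = -36
Area = (1/2)|-36| = 18.

18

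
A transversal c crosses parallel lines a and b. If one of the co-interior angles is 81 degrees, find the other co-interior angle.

Co-interior angles (same-side interior) formed by parallel lines and a transversal are supplementary (sum to 180 degrees).
The given angle is 81 degrees.
The co-interior angle = 180 - 81 = 99 degrees.

99 degrees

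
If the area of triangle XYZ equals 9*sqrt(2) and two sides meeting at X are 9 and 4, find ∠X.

Area = (1/2) * a * b * sin(C)
sin(C) = 2 * Area / (a * b)
sin(C) = 2 * 9*sqrt(2) / (9 * 4)
sin(C) = sqrt(2)/2
C = arcsin(sqrt(2)/2) = 45°
Since sin(180° - C) = sin(C), the obtuse angle 135° gives the same area, so C = 45° or C = 135°.

45° or 135°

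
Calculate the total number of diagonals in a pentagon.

The number of diagonals in an n-gon is n(n - 3)/2.
For n = 5: 5(5 - 3)/2 = 5 × 2 / 2 = 5.

5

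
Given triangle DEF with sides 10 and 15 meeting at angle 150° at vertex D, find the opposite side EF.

When two sides and the included angle are known, the law of cosines gives the third side.
c^2 = a^2 + b^2 - 2ab cos(C) generalizes the Pythagorean theorem to non-right triangles.
Here: EF^2 = 100 + 225 - 300*(-sqrt(3)/2) = 150*sqrt(3) + 325
EF = 5*sqrt(6*sqrt(3) + 13)

5*sqrt(6*sqrt(3) + 13)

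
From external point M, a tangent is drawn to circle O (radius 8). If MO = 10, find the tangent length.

The tangent, radius, and line from the external point to the center form a right triangle.
The right angle is where the tangent meets the radius.
By the Pythagorean theorem: tangent² + 8² = 10²
tangent² = 100 - 64 = 36
tangent = 6

6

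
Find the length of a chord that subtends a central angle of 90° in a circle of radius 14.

Drop a perpendicular from the center to the chord, bisecting both the chord and the central angle.
Each half-chord = r sin(θ/2) = 14 sin(45°).
The full chord = 2 × 14 × sin(45°) = 14*sqrt(2).

14*sqrt(2)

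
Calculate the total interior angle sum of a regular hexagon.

The sum of interior angles of an n-sided polygon is (n - 2) * 180.
For n = 6: (6 - 2) * 180 = 4 * 180 = 720 degrees.

720 degrees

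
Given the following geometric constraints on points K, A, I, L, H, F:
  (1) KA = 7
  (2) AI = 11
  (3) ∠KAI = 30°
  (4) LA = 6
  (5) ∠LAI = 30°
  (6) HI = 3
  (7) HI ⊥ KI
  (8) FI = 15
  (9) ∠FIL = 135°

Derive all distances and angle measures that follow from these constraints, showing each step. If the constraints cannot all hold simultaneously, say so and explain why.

The constraints are consistent.

Step 1: From KA = 7, AI = 11, and ∠KAI = 30°, by the law of cosines:
  KI² = KA² + AI² - 2·KA·AI·cos(30°) = 49 + 121 - 133.4 = 36.63
  KI ≈ 6.05

Step 2: From IA = 11, AL = 6, and ∠IAL = 30°, by the law of cosines:
  IL² = IA² + AL² - 2·IA·AL·cos(30°) = 121 + 36 - 114.3 = 42.68
  IL ≈ 6.53

Step 3: From KI = 6.05, IH = 3, and ∠KIH = 90°, by the law of cosines:
  KH² = KI² + IH² - 2·KI·IH·cos(90°) = 36.63 + 9 - 0 = 45.63
  KH ≈ 6.76

Step 4: From LI = 6.53, IF = 15, and ∠LIF = 135°, by the law of cosines:
  LF² = LI² + IF² - 2·LI·IF·cos(135°) = 42.68 + 225 + 138.6 = 406.3
  LF ≈ 20.16

Step 5: From KA = 7, KI = 6.05, AI = 11, by the inverse law of cosines:
  cos(∠AKI) = (KA² + KI² - AI²) / (2·KA·KI)
  ∠AKI = 114.67°

Step 6: From IA = 11, IK = 6.05, AK = 7, by the inverse law of cosines:
  cos(∠AIK) = (IA² + IK² - AK²) / (2·IA·IK)
  ∠AIK = 35.33°

Step 7: From IA = 11, IL = 6.53, AL = 6, by the inverse law of cosines:
  cos(∠AIL) = (IA² + IL² - AL²) / (2·IA·IL)
  ∠AIL = 27.33°

Step 8: From LA = 6, LI = 6.53, AI = 11, by the inverse law of cosines:
  cos(∠ALI) = (LA² + LI² - AI²) / (2·LA·LI)
  ∠ALI = 122.67°

Step 9: From KH = 6.76, KI = 6.05, HI = 3, by the inverse law of cosines:
  cos(∠HKI) = (KH² + KI² - HI²) / (2·KH·KI)
  ∠HKI = 26.37°

Step 10: From LF = 20.16, LI = 6.53, FI = 15, by the inverse law of cosines:
  cos(∠FLI) = (LF² + LI² - FI²) / (2·LF·LI)
  ∠FLI = 31.75°

Step 11: From HI = 3, HK = 6.76, IK = 6.05, by the inverse law of cosines:
  cos(∠IHK) = (HI² + HK² - IK²) / (2·HI·HK)
  ∠IHK = 63.63°

Step 12: From FI = 15, FL = 20.16, IL = 6.53, by the inverse law of cosines:
  cos(∠IFL) = (FI² + FL² - IL²) / (2·FI·FL)
  ∠IFL = 13.25°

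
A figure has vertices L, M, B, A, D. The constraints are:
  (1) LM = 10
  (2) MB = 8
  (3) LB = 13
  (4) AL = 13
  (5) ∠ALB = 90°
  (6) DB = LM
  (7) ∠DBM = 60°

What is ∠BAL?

Step 1: By the law of cosines on triangle ALB: AB² = 13² + 13² − 2·13·13·cos(90°) = 338, so AB = 13·√2.
Step 2: By the inverse law of cosines on triangle BAL: cos(∠BAL) = ((13·√2)² + 13² − 13²) / (2·13·√2·13) = 338/478 = 0.7071, so ∠BAL = 45°.

Therefore, the measure of angle ∠BAL = 45°.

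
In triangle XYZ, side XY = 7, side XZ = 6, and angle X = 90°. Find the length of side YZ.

The included angle is 90°, so the triangle is right-angled at X. The opposite side YZ is the hypotenuse.
By the Pythagorean theorem: YZ = sqrt(7^2 + 6^2) = sqrt(85) = sqrt(85).

sqrt(85)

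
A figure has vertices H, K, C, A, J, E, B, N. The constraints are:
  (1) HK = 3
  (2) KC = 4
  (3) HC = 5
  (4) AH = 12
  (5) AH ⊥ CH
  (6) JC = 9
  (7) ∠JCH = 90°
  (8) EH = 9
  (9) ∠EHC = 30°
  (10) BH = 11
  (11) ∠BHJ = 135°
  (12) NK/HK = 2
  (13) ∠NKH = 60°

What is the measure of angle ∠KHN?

From the given relations: NK = 2·HK = 2·3 = 6.
Step 1: By the law of cosines on triangle HKN: HN² = 3² + 6² − 2·3·6·cos(60°) = 27, so HN = 3·√3.
Step 2: By the inverse law of cosines on triangle KHN: cos(∠KHN) = (3² + (3·√3)² − 6²) / (2·3·3·√3) = 0/31.18 = 0, so ∠KHN = 90°.

Therefore, the measure of angle ∠KHN = 90°.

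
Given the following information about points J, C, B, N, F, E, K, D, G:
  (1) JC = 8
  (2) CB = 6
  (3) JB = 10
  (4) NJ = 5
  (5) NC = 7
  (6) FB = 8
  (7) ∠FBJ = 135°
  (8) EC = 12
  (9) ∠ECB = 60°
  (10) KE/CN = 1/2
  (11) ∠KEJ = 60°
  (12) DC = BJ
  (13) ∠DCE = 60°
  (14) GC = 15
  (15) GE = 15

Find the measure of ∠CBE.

Step 1: By the law of cosines on triangle BCE: BE² = 6² + 12² − 2·6·12·cos(60°) = 108, so BE = 6·√3.
Step 2: By the inverse law of cosines on triangle CBE: cos(∠CBE) = (6² + (6·√3)² − 12²) / (2·6·6·√3) = 0/124.71 = 0, so ∠CBE = 90°.

Therefore, the measure of angle ∠CBE = 90°.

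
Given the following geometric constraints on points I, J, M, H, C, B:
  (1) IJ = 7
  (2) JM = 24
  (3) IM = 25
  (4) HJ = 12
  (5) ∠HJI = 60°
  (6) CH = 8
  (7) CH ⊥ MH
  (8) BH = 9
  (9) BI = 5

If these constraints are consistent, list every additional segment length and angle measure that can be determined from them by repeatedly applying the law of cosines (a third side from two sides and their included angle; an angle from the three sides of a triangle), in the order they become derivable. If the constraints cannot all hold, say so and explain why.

The constraints are consistent. Derivable facts, in order:
After 1 step:
- IH = √109
- ∠IJM = 90°
- ∠IMJ = 16.26°
- ∠JIM = 73.74°
After 2 steps:
- ∠BHI = 28.6°
- ∠BIH = 59.49°
- ∠HBI = 91.91°
- ∠HIJ = 84.5°
- ∠IHJ = 35.5°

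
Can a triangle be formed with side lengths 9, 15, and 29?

Check the triangle inequality: 9 + 15 = 24 ≤ 29.
Since the sum of two sides does not exceed the third, no triangle can be formed.

No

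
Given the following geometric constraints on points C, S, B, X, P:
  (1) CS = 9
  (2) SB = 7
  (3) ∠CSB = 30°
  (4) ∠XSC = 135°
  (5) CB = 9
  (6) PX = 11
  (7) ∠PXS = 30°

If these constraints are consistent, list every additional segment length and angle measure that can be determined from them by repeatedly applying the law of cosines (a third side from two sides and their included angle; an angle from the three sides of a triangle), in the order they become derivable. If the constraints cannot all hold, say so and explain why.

These constraints are not satisfiable: (1), (2) and (3) already determine CB: by the law of cosines CB² = 9² + 7² − 2·9·7·cos(30°) = 20.88, so CB ≈ 4.57, which contradicts (5) CB = 9. No planar figure meets all of them, so nothing further can be derived.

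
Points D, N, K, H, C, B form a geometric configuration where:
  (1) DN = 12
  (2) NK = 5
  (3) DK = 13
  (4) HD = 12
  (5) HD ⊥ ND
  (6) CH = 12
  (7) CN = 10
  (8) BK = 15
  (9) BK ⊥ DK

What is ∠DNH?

Step 1: By the law of cosines on triangle NDH: NH² = 12² + 12² − 2·12·12·cos(90°) = 288, so NH = 12·√2.
Step 2: By the inverse law of cosines on triangle DNH: cos(∠DNH) = (12² + (12·√2)² − 12²) / (2·12·12·√2) = 288/407.29 = 0.7071, so ∠DNH = 45°.

Therefore, the measure of angle ∠DNH = 45°.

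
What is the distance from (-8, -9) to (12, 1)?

The horizontal distance is |12 - -8| = 20 and the vertical distance is |1 - -9| = 10.
By the Pythagorean theorem, d = sqrt(20^2 + 10^2) = sqrt(500) = 10*sqrt(5).

10*sqrt(5)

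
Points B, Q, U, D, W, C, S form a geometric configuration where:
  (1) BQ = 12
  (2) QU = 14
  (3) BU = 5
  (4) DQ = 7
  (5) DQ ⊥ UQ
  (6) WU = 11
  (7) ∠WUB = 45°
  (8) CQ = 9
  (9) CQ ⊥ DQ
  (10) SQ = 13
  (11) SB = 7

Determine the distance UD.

Step 1: By the law of cosines on triangle UQD: UD² = 14² + 7² − 2·14·7·cos(90°) = 245, so UD = 7·√5.

Therefore, the length of UD = 7·√5.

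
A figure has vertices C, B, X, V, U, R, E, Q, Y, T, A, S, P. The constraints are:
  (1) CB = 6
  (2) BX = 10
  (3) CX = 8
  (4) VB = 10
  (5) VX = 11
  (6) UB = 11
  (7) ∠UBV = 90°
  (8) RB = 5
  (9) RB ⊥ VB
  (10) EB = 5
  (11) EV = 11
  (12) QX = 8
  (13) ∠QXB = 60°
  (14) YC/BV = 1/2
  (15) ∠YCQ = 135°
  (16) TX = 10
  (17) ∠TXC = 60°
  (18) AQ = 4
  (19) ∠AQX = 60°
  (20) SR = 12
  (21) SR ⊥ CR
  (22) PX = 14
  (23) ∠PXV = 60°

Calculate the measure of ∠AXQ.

Step 1: By the law of cosines on triangle XQA: XA² = 8² + 4² − 2·8·4·cos(60°) = 48, so XA = 4·√3.
Step 2: By the inverse law of cosines on triangle AXQ: cos(∠AXQ) = ((4·√3)² + 8² − 4²) / (2·4·√3·8) = 96/110.85 = 0.866, so ∠AXQ = 30°.

Therefore, the measure of angle ∠AXQ = 30°.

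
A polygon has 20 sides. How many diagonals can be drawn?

Total line segments between 20 vertices = C(20,2) = 190.
Subtract the 20 sides: 190 - 20 = 170 diagonals.

170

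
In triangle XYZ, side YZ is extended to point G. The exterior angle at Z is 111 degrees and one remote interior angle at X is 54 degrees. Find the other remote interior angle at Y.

The exterior angle theorem states that an exterior angle equals the sum of the two non-adjacent interior angles.
So 111 = 54 + angle Y, which gives angle Y = 111 - 54 = 57 degrees.

57 degrees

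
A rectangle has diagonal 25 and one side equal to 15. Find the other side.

b = sqrt(d^2 - a^2) = sqrt(625 - 225) = sqrt(400) = 20

20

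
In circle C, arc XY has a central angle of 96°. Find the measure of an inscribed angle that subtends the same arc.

By the inscribed angle theorem, the inscribed angle is half the central angle.
Inscribed angle = 96° / 2 = 48°

48°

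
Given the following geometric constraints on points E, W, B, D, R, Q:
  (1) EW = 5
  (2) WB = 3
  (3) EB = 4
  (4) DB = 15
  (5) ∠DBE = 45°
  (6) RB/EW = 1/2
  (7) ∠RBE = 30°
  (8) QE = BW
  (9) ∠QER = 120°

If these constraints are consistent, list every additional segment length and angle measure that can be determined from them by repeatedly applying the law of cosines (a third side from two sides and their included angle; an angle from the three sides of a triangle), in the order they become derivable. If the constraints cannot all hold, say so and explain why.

The constraints are consistent. Derivable facts, in order:
After 1 step:
- ED ≈ 12.5
- ER ≈ 2.22
- ∠BEW = 36.87°
- ∠BWE = 53.13°
- ∠EBW = 90°
After 2 steps:
- RQ ≈ 4.54
- ∠BDE = 13.08°
- ∠BED = 121.92°
- ∠BER = 34.26°
- ∠BRE = 115.74°
After 3 steps:
- ∠EQR = 25.07°
- ∠ERQ = 34.93°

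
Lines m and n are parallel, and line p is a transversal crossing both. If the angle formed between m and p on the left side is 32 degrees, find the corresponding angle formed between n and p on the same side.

When a transversal crosses parallel lines, angles in the same position at each intersection are called corresponding angles.
These are always equal, so the answer is 32 degrees.

32 degrees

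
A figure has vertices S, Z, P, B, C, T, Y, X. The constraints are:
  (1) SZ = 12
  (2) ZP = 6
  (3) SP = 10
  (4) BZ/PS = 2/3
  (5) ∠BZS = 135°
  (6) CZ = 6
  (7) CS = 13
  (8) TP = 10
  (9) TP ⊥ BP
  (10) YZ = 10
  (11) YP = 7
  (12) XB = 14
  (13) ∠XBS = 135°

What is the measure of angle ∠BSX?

From the given relations: BZ = 2/3·PS = 2/3·10 ≈ 6.67.
Step 1: By the law of cosines on triangle SZB: SB² = 12² + 6.67² − 2·12·6.67·cos(135°) = 301.58, so SB ≈ 17.37.
Step 2: By the law of cosines on triangle SBX: SX² = 17.37² + 14² − 2·17.37·14·cos(135°) = 841.41, so SX ≈ 29.01.
Step 3: By the inverse law of cosines on triangle BSX: cos(∠BSX) = (17.37² + 29.01² − 14²) / (2·17.37·29.01) = 946.99/1007.48 = 0.94, so ∠BSX = 19.95°.

Therefore, the measure of angle ∠BSX = 19.95°.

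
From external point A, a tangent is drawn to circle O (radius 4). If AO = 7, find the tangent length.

Let T be the point of tangency. Then OT ⊥ AT (radius ⊥ tangent).
In right triangle OTA: OA² = OT² + AT²
7² = 4² + AT²
AT² = 33, AT = sqrt(33)

sqrt(33)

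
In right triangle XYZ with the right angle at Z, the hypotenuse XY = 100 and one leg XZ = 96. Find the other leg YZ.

By the Pythagorean theorem: YZ^2 = XY^2 - XZ^2
YZ^2 = 100^2 - 96^2 = 10000 - 9216 = 784
YZ = sqrt(784) = 28

28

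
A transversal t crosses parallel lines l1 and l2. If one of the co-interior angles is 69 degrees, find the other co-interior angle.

Co-interior angles (same-side interior) formed by parallel lines and a transversal are supplementary (sum to 180 degrees).
The given angle is 69 degrees.
The co-interior angle = 180 - 69 = 111 degrees.

111 degrees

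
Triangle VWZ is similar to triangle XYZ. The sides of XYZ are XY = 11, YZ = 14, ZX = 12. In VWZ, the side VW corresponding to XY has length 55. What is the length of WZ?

Similar triangles have proportional sides. Setting up the proportion:
VW / XY = WZ / YZ
55 / 11 = WZ / 14
WZ = 14 * 55 / 11 = 70.

70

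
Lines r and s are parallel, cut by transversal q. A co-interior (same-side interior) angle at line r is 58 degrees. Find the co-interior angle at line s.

Co-interior angles (same-side interior) formed by parallel lines and a transversal are supplementary (sum to 180 degrees).
The given angle is 58 degrees.
The co-interior angle = 180 - 58 = 122 degrees.

122 degrees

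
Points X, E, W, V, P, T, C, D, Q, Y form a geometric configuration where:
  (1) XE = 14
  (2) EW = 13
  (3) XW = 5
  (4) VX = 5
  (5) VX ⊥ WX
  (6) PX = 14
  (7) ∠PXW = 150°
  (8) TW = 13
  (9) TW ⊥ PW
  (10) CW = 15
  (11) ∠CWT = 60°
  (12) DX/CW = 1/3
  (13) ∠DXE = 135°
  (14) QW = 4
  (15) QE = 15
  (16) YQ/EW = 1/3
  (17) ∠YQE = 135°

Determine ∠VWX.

Step 1: By the law of cosines on triangle WXV: WV² = 5² + 5² − 2·5·5·cos(90°) = 50, so WV = 5·√2.
Step 2: By the inverse law of cosines on triangle VWX: cos(∠VWX) = ((5·√2)² + 5² − 5²) / (2·5·√2·5) = 50/70.71 = 0.7071, so ∠VWX = 45°.

Therefore, the measure of angle ∠VWX = 45°.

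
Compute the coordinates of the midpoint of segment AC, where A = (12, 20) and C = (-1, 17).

The midpoint is the average of the coordinates:
x: (12 + -1)/2 = 11/2
y: (20 + 17)/2 = 37/2
Midpoint = (11/2, 37/2)

(11/2, 37/2)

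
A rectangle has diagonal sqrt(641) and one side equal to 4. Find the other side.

b = sqrt(d^2 - a^2) = sqrt(641 - 16) = sqrt(625) = 25

25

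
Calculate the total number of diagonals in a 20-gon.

The number of diagonals in an n-gon is n(n - 3)/2.
For n = 20: 20(20 - 3)/2 = 20 × 17 / 2 = 170.

170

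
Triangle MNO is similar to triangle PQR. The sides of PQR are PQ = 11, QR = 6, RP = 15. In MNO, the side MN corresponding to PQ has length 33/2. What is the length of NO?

Since the triangles are similar, the ratio of corresponding sides is constant.
Scale factor k = MN / PQ = 33/2 / 11 = 3/2
NO = k * QR = 3/2 * 6 = 9

9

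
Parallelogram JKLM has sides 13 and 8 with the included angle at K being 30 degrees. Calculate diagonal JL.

The diagonal of a parallelogram can be found by treating two adjacent sides and the diagonal as a triangle.
Applying the law of cosines with sides 13, 8 and included angle 30°:
d^2 = 169 + 64 - 208*cos(30°) = 233 - 104*sqrt(3)
d = sqrt(233 - 104*sqrt(3))

sqrt(233 - 104*sqrt(3))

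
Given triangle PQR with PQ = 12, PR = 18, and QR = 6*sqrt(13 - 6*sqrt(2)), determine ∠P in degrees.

When all three sides of a triangle are known, the law of cosines can be rearranged to find any angle.
cos(C) = (a² + b² - c²) / (2ab) gives cos(P) = sqrt(2)/2.
Taking the inverse cosine: P = 45°.

45°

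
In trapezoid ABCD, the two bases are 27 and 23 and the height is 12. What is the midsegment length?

The midsegment of a trapezoid = (base1 + base2) / 2
midsegment = (27 + 23) / 2
midsegment = 50 / 2
midsegment = 25

25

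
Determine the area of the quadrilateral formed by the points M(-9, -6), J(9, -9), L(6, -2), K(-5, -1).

Shoelace: sum of cross terms = 176, Area = (1/2)|176| = 88

88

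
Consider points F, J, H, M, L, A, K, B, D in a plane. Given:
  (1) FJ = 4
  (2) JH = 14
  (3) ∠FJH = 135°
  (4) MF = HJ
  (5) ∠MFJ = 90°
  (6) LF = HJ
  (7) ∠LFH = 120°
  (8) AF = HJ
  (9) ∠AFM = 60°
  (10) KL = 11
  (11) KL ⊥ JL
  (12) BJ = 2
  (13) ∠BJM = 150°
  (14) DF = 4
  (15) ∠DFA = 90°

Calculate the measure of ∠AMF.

From the given relations: MF = HJ = 14; AF = HJ = 14.
Step 1: By the law of cosines on triangle MFA: MA² = 14² + 14² − 2·14·14·cos(60°) = 196, so MA = 14.
Step 2: By the inverse law of cosines on triangle AMF: cos(∠AMF) = (14² + 14² − 14²) / (2·14·14) = 196/392 = 0.5, so ∠AMF = 60°.

Therefore, the measure of angle ∠AMF = 60°.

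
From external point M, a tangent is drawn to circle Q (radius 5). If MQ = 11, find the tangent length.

tangent = √(d² - r²) = √(11² - 5²) = √(121 - 25) = √96 = 4*sqrt(6)

4*sqrt(6)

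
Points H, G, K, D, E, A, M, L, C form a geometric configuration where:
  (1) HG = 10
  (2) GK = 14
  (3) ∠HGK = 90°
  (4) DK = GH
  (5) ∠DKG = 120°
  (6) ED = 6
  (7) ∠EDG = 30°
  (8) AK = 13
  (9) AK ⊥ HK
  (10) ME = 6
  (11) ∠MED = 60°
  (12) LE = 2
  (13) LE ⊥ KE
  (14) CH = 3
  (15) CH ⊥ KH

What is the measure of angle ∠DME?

Step 1: By the law of cosines on triangle MED: MD² = 6² + 6² − 2·6·6·cos(60°) = 36, so MD = 6.
Step 2: By the inverse law of cosines on triangle DME: cos(∠DME) = (6² + 6² − 6²) / (2·6·6) = 36/72 = 0.5, so ∠DME = 60°.

Therefore, the measure of angle ∠DME = 60°.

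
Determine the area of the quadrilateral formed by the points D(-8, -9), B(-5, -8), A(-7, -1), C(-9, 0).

Shoelace: sum of cross terms = 40, Area = (1/2)|40| = 20

20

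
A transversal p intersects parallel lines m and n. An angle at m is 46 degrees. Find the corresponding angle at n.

Corresponding angles formed by parallel lines and a transversal are equal.
The given angle is 46 degrees.
The corresponding angle = 46 degrees.

46 degrees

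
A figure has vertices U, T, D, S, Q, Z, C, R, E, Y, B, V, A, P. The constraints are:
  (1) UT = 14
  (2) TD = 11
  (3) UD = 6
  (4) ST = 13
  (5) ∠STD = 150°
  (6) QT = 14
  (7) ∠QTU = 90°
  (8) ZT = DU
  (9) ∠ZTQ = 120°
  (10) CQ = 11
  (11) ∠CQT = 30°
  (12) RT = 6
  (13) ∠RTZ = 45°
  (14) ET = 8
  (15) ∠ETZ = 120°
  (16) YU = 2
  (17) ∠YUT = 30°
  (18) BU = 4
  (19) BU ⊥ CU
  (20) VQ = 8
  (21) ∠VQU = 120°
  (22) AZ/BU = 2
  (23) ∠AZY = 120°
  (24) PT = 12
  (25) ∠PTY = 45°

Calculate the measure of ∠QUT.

Step 1: By the law of cosines on triangle UTQ: UQ² = 14² + 14² − 2·14·14·cos(90°) = 392, so UQ = 14·√2.
Step 2: By the inverse law of cosines on triangle QUT: cos(∠QUT) = ((14·√2)² + 14² − 14²) / (2·14·√2·14) = 392/554.37 = 0.7071, so ∠QUT = 45°.

Therefore, the measure of angle ∠QUT = 45°.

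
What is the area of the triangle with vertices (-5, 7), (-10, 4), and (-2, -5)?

Using the Shoelace formula for a triangle:
Area = (1/2)|x0(y1 - y2) + x1(y2 - y0) + x2(y0 - y1)|
Area = (1/2)|-5(4 - -5) + -10(-5 - 7) + -2(7 - 4)|
Area = (1/2)|-45 + 120 + -6|
Area = (1/2)|69|
Area = (1/2)(69)
Area = 69/2

69/2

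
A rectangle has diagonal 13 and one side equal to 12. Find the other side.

Using the Pythagorean theorem: d^2 = a^2 + b^2
b^2 = d^2 - a^2
b^2 = 169 - 144
b^2 = 25
b = sqrt(25) = 5

5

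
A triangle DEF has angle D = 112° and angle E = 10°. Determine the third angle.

By the triangle angle sum property, the three interior angles of any triangle add up to 180°.
We know angle D = 112° and angle E = 10°, so their sum is 122°.
Therefore angle F = 180° - 122° = 58°.

58 degrees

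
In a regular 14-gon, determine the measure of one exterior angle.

Each exterior angle of a regular n-gon is 360 / n.
For n = 14: 360 / 14 = 180/7 degrees.

180/7 degrees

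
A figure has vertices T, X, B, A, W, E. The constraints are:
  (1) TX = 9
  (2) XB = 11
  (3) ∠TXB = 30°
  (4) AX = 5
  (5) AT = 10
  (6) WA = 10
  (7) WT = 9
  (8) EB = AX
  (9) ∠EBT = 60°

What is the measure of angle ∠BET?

From the given relations: EB = AX = 5.
Step 1: By the law of cosines on triangle BXT: BT² = 11² + 9² − 2·11·9·cos(30°) = 30.53, so BT ≈ 5.53.
Step 2: By the law of cosines on triangle EBT: ET² = 5² + 5.53² − 2·5·5.53·cos(60°) = 27.9, so ET ≈ 5.28.
Step 3: By the inverse law of cosines on triangle BET: cos(∠BET) = (5² + 5.28² − 5.53²) / (2·5·5.28) = 22.37/52.82 = 0.4236, so ∠BET = 64.94°.

Therefore, the measure of angle ∠BET = 64.94°.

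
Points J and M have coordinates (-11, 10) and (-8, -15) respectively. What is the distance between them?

d = sqrt((-8 - -11)^2 + (-15 - 10)^2)
d = sqrt(3^2 + -25^2)
d = sqrt(9 + 625)
d = sqrt(634)

sqrt(634)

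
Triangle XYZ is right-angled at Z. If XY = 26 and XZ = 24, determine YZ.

YZ = sqrt(26^2 - 24^2) = sqrt(100) = 10

10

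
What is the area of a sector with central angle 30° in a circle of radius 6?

Sector area = π(6²)(1/12) = 3*pi

3*pi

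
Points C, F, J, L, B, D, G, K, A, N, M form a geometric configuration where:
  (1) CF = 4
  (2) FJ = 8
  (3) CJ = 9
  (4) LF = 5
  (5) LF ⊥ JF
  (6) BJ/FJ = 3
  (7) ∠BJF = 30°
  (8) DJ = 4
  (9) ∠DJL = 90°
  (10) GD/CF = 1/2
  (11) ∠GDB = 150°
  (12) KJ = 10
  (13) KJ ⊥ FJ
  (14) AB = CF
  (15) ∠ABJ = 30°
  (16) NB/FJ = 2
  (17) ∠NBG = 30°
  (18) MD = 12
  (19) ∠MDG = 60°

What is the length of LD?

Step 1: By the law of cosines on triangle LFJ: LJ² = 5² + 8² − 2·5·8·cos(90°) = 89, so LJ = √89.
Step 2: By the law of cosines on triangle LJD: LD² = √89² + 4² − 2·√89·4·cos(90°) = 105, so LD = √105.

Therefore, the length of LD = √105.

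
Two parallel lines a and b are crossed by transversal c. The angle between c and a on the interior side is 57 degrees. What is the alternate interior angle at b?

Alternate interior angles are equal: 57 degrees.

57 degrees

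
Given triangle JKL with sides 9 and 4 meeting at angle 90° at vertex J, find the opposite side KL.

Since angle J = 90°, this is a right triangle and the law of cosines reduces to the Pythagorean theorem.
KL^2 = 9^2 + 4^2 = 97
KL = sqrt(97)

sqrt(97)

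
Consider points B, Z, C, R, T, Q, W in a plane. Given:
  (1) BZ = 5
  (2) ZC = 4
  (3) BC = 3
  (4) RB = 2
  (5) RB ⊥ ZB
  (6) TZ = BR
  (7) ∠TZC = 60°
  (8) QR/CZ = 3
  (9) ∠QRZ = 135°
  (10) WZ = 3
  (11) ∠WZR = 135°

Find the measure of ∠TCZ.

From the given relations: TZ = BR = 2.
Step 1: By the law of cosines on triangle CZT: CT² = 4² + 2² − 2·4·2·cos(60°) = 12, so CT = 2·√3.
Step 2: By the inverse law of cosines on triangle TCZ: cos(∠TCZ) = ((2·√3)² + 4² − 2²) / (2·2·√3·4) = 24/27.71 = 0.866, so ∠TCZ = 30°.

Therefore, the measure of angle ∠TCZ = 30°.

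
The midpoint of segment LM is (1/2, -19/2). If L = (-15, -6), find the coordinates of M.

Using the midpoint formula: M = ((x1 + x2)/2, (y1 + y2)/2)
We know M = (1/2, -19/2) and L = (-15, -6)
For x: 1/2 = (-15 + x2)/2, so x2 = 2*1/2 - -15 = 16
For y: -19/2 = (-6 + y2)/2, so y2 = 2*-19/2 - -6 = -13
M = (16, -13)

(16, -13)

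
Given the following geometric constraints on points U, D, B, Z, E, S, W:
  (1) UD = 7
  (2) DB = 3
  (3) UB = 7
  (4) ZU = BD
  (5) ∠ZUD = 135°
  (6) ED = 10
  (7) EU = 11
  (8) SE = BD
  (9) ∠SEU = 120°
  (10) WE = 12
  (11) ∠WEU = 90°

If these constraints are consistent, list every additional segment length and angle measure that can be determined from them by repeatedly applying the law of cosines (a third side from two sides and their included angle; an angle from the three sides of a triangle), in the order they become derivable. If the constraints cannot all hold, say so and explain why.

The constraints are consistent. Derivable facts, in order:
After 1 step:
- DZ ≈ 9.36
- US = √163
- UW ≈ 16.28
- ∠BDU = 77.63°
- ∠BUD = 24.75°
- ∠DBU = 77.63°
- ∠DEU = 38.57°
- ∠DUE = 62.96°
- ∠EDU = 78.46°
After 2 steps:
- ∠DZU = 31.91°
- ∠ESU = 48.26°
- ∠EUS = 11.74°
- ∠EUW = 47.49°
- ∠EWU = 42.51°
- ∠UDZ = 13.09°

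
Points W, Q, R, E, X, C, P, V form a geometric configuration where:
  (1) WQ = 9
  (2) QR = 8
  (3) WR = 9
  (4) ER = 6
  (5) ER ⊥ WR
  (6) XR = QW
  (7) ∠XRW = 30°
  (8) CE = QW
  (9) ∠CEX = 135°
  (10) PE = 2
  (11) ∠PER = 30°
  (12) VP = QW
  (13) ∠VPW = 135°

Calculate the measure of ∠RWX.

From the given relations: XR = QW = 9.
Step 1: By the law of cosines on triangle WRX: WX² = 9² + 9² − 2·9·9·cos(30°) = 21.7, so WX ≈ 4.66.
Step 2: By the inverse law of cosines on triangle RWX: cos(∠RWX) = (9² + 4.66² − 9²) / (2·9·4.66) = 21.7/83.86 = 0.2588, so ∠RWX = 75°.

Therefore, the measure of angle ∠RWX = 75°.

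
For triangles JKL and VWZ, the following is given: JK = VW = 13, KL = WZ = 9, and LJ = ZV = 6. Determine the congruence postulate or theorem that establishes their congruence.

Consider the given information: JK = VW = 13, KL = WZ = 9, and LJ = ZV = 6
This is not SAS or HL: SAS requires two sides and the included angle between them. HL only applies to right triangles with matching hypotenuse and leg.
The correct criterion is SSS. All three pairs of corresponding sides are equal (Side-Side-Side).

SSS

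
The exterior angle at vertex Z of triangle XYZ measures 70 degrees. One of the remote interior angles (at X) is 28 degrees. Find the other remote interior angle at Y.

angle Y = 70 - 28 = 42 degrees (exterior angle theorem).

42 degrees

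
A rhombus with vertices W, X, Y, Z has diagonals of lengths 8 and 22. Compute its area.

Area of a rhombus = (d1 * d2) / 2
Area = (8 * 22) / 2
Area = 176 / 2
Area = 88

88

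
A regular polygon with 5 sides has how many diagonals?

Total line segments between 5 vertices = C(5,2) = 10.
Subtract the 5 sides: 10 - 5 = 5 diagonals.

5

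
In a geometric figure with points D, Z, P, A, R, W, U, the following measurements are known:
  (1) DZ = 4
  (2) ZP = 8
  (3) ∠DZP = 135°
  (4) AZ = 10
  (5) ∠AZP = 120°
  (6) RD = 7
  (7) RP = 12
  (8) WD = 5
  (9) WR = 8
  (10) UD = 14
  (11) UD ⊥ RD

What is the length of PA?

Step 1: By the law of cosines on triangle PZA: PA² = 8² + 10² − 2·8·10·cos(120°) = 244, so PA = 2·√61.

Therefore, the length of PA = 2·√61.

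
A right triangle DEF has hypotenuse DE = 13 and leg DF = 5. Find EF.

By the Pythagorean theorem: EF^2 = DE^2 - DF^2
EF^2 = 13^2 - 5^2 = 169 - 25 = 144
EF = sqrt(144) = 12

12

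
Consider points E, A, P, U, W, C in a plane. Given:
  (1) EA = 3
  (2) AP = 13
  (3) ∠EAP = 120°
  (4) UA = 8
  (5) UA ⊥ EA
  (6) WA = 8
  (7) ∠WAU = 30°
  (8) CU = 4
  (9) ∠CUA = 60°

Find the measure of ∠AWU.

Step 1: By the law of cosines on triangle WAU: WU² = 8² + 8² − 2·8·8·cos(30°) = 17.15, so WU ≈ 4.14.
Step 2: By the inverse law of cosines on triangle AWU: cos(∠AWU) = (8² + 4.14² − 8²) / (2·8·4.14) = 17.15/66.26 = 0.2588, so ∠AWU = 75°.

Therefore, the measure of angle ∠AWU = 75°.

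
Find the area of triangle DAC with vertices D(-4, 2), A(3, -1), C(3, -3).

Using the Shoelace formula for a triangle:
Area = (1/2)|x0(y1 - y2) + x1(y2 - y0) + x2(y0 - y1)|
Area = (1/2)|-4(-1 - -3) + 3(-3 - 2) + 3(2 - -1)|
Area = (1/2)|-8 + -15 + 9|
Area = (1/2)|-14|
Area = (1/2)(14)
Area = 7

7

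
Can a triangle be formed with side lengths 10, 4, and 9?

Check all three triangle inequalities:
10 + 4 = 14 > 9 ✓
10 + 9 = 19 > 4 ✓
4 + 9 = 13 > 10 ✓
All conditions hold, so these sides form a valid triangle.

Yes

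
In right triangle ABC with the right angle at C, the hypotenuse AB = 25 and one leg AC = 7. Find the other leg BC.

Rearranging the Pythagorean theorem to solve for the unknown leg:
leg^2 = hypotenuse^2 - known_leg^2 = 625 - 49 = 576
leg = sqrt(576) = 24.

24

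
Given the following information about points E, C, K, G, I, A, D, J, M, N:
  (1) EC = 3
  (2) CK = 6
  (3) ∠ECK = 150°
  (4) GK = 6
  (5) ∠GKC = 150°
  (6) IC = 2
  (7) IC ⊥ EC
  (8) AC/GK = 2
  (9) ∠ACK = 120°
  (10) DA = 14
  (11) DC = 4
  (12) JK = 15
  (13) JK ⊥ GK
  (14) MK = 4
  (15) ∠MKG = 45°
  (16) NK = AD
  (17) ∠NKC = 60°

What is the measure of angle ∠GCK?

Step 1: By the law of cosines on triangle CKG: CG² = 6² + 6² − 2·6·6·cos(150°) = 134.35, so CG ≈ 11.59.
Step 2: By the inverse law of cosines on triangle GCK: cos(∠GCK) = (11.59² + 6² − 6²) / (2·11.59·6) = 134.35/139.09 = 0.9659, so ∠GCK = 15°.

Therefore, the measure of angle ∠GCK = 15°.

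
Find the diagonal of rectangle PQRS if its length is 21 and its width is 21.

A rectangle's diagonal splits it into two right triangles, with the diagonal as the hypotenuse.
By the Pythagorean theorem, d^2 = 21^2 + 21^2 = 882.
Therefore d = sqrt(882) = 21*sqrt(2).

21*sqrt(2)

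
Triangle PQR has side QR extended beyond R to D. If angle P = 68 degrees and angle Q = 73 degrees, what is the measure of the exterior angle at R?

The interior angle at R is 180 - 68 - 73 = 39 degrees.
The exterior angle and interior angle at R are supplementary:
Exterior angle = 180 - 39 = 141 degrees.

141 degrees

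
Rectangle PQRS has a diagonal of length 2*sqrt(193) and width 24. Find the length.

b = sqrt(d^2 - a^2) = sqrt(772 - 576) = sqrt(196) = 14

14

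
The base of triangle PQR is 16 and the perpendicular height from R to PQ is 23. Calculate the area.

Area = (1/2) * base * height
Area = (1/2) * 16 * 23
Area = 184

184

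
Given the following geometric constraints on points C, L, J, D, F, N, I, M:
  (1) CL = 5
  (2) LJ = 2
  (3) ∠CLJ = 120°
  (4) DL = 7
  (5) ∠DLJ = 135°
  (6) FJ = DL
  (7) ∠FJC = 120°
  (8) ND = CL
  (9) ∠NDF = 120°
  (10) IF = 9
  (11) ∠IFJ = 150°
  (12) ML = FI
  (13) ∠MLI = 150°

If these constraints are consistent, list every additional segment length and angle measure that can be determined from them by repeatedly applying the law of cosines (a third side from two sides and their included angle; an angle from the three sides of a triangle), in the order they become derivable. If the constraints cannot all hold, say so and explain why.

The constraints are consistent. Derivable facts, in order:
After 1 step:
- CJ = √39
- JD ≈ 8.53
- JI ≈ 15.46
After 2 steps:
- CF ≈ 11.48
- ∠CJL = 43.9°
- ∠DJL = 35.46°
- ∠FIJ = 13.08°
- ∠FJI = 16.92°
- ∠JCL = 16.1°
- ∠JDL = 9.54°
After 3 steps:
- ∠CFJ = 28.12°
- ∠FCJ = 31.88°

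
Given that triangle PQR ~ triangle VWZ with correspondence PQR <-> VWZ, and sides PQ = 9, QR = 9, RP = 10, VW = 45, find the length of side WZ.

k = 45/9 = 5. WZ = 5 * 9 = 45.

45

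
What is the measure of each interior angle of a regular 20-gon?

Each interior angle of a regular n-gon is (n - 2) * 180 / n.
For n = 20: (20 - 2) * 180 / 20 = 3240/20 = 162 degrees.

162 degrees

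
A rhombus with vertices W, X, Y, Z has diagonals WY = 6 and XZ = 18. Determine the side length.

The diagonals of a rhombus bisect each other at right angles.
Half-diagonals: 6/2 = 3 and 18/2 = 9
side = sqrt(3^2 + 9^2)
side = sqrt(9 + 81)
side = sqrt(90) = 3*sqrt(10)

3*sqrt(10)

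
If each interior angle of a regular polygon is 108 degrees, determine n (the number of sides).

The exterior angle is the supplement of the interior angle: 180 - 108 = 72 degrees.
Since the exterior angles of any convex polygon sum to 360 degrees, the number of sides is 360 / 72 = 5.

5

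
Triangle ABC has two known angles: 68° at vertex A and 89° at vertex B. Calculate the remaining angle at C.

angle C = 180 - 68 - 89 = 23 degrees.

23 degrees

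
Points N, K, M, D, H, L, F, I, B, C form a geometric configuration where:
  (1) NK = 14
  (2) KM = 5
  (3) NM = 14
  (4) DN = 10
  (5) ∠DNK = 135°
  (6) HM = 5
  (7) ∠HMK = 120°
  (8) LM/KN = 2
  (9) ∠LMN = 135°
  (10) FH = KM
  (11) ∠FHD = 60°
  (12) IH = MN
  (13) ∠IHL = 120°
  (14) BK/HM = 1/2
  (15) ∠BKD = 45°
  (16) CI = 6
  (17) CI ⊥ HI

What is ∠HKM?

Step 1: By the law of cosines on triangle KMH: KH² = 5² + 5² − 2·5·5·cos(120°) = 75, so KH = 5·√3.
Step 2: By the inverse law of cosines on triangle HKM: cos(∠HKM) = ((5·√3)² + 5² − 5²) / (2·5·√3·5) = 75/86.6 = 0.866, so ∠HKM = 30°.

Therefore, the measure of angle ∠HKM = 30°.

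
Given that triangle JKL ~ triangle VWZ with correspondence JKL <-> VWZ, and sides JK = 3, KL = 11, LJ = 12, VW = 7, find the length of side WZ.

Since the triangles are similar, the ratio of corresponding sides is constant.
Scale factor k = VW / JK = 7 / 3 = 7/3
WZ = k * KL = 7/3 * 11 = 77/3

77/3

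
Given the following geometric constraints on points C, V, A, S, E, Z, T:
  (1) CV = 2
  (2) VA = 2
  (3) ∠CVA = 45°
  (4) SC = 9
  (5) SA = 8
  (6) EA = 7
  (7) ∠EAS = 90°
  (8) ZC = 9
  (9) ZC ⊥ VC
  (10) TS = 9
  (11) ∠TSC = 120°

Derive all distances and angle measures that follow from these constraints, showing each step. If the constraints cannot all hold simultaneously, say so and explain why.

The constraints are consistent.

Step 1: From CV = 2, VA = 2, and ∠CVA = 45°, by the law of cosines:
  CA² = CV² + VA² - 2·CV·VA·cos(45°) = 4 + 4 - 5.657 = 2.343
  CA ≈ 1.53

Step 2: From CS = 9, ST = 9, and ∠CST = 120°, by the law of cosines:
  CT² = CS² + ST² - 2·CS·ST·cos(120°) = 81 + 81 + 81 = 243
  CT = 9·√3

Step 3: From VC = 2, CZ = 9, and ∠VCZ = 90°, by the law of cosines:
  VZ² = VC² + CZ² - 2·VC·CZ·cos(90°) = 4 + 81 - 0 = 85
  VZ = √85

Step 4: From SA = 8, AE = 7, and ∠SAE = 90°, by the law of cosines:
  SE² = SA² + AE² - 2·SA·AE·cos(90°) = 64 + 49 - 0 = 113
  SE = √113

Step 5: From CA = 1.53, CS = 9, AS = 8, by the inverse law of cosines:
  cos(∠ACS) = (CA² + CS² - AS²) / (2·CA·CS)
  ∠ACS = 45.41°

Step 6: From CA = 1.53, CV = 2, AV = 2, by the inverse law of cosines:
  cos(∠ACV) = (CA² + CV² - AV²) / (2·CA·CV)
  ∠ACV = 67.5°

Step 7: From CS = 9, CT = 9·√3, ST = 9, by the inverse law of cosines:
  cos(∠SCT) = (CS² + CT² - ST²) / (2·CS·CT)
  ∠SCT = 30°

Step 8: From VC = 2, VZ = √85, CZ = 9, by the inverse law of cosines:
  cos(∠CVZ) = (VC² + VZ² - CZ²) / (2·VC·VZ)
  ∠CVZ = 77.47°

Step 9: From AC = 1.53, AS = 8, CS = 9, by the inverse law of cosines:
  cos(∠CAS) = (AC² + AS² - CS²) / (2·AC·AS)
  ∠CAS = 126.76°

Step 10: From AC = 1.53, AV = 2, CV = 2, by the inverse law of cosines:
  cos(∠CAV) = (AC² + AV² - CV²) / (2·AC·AV)
  ∠CAV = 67.5°

Step 11: From SA = 8, SC = 9, AC = 1.53, by the inverse law of cosines:
  cos(∠ASC) = (SA² + SC² - AC²) / (2·SA·SC)
  ∠ASC = 7.83°

Step 12: From SA = 8, SE = √113, AE = 7, by the inverse law of cosines:
  cos(∠ASE) = (SA² + SE² - AE²) / (2·SA·SE)
  ∠ASE = 41.19°

Step 13: From EA = 7, ES = √113, AS = 8, by the inverse law of cosines:
  cos(∠AES) = (EA² + ES² - AS²) / (2·EA·ES)
  ∠AES = 48.81°

Step 14: From ZC = 9, ZV = √85, CV = 2, by the inverse law of cosines:
  cos(∠CZV) = (ZC² + ZV² - CV²) / (2·ZC·ZV)
  ∠CZV = 12.53°

Step 15: From TC = 9·√3, TS = 9, CS = 9, by the inverse law of cosines:
  cos(∠CTS) = (TC² + TS² - CS²) / (2·TC·TS)
  ∠CTS = 30°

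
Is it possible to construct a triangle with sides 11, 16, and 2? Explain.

Check the triangle inequality: 11 + 2 = 13 ≤ 16.
Since the sum of two sides does not exceed the third, no triangle can be formed.

No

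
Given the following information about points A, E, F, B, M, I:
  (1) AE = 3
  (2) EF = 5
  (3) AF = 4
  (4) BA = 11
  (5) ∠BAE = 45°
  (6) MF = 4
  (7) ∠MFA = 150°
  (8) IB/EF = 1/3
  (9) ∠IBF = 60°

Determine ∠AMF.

Step 1: By the law of cosines on triangle MFA: MA² = 4² + 4² − 2·4·4·cos(150°) = 59.71, so MA ≈ 7.73.
Step 2: By the inverse law of cosines on triangle AMF: cos(∠AMF) = (7.73² + 4² − 4²) / (2·7.73·4) = 59.71/61.82 = 0.9659, so ∠AMF = 15°.

Therefore, the measure of angle ∠AMF = 15°.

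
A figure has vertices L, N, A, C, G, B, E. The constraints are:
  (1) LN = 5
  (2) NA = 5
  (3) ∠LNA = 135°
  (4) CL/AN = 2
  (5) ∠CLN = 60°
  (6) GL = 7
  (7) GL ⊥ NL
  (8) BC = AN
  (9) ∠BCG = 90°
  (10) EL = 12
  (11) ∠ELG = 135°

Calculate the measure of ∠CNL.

From the given relations: CL = 2·AN = 2·5 = 10.
Step 1: By the law of cosines on triangle NLC: NC² = 5² + 10² − 2·5·10·cos(60°) = 75, so NC = 5·√3.
Step 2: By the inverse law of cosines on triangle CNL: cos(∠CNL) = ((5·√3)² + 5² − 10²) / (2·5·√3·5) = 0/86.6 = 0, so ∠CNL = 90°.

Therefore, the measure of angle ∠CNL = 90°.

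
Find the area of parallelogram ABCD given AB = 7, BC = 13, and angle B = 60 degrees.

The area of a parallelogram equals the product of two adjacent sides times the sine of the included angle.
This is because the height equals 13 * sin(60°) = 13*sqrt(3)/2.
Area = 7 * 13*sqrt(3)/2 = 91*sqrt(3)/2

91*sqrt(3)/2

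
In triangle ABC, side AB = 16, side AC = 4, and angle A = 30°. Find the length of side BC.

Law of cosines: BC^2 = 16^2 + 4^2 - 2(16)(4)cos(30°) = 272 - 64*sqrt(3), so BC = 4*sqrt(17 - 4*sqrt(3)).

4*sqrt(17 - 4*sqrt(3))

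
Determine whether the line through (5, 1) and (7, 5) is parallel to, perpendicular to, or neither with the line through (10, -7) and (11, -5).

Slope of line 1: m1 = (5 - 1)/(7 - 5) = 4/2 = 2
Slope of line 2: m2 = (-5 - -7)/(11 - 10) = 2/1 = 2
Two lines are parallel if and only if they have equal slopes (or both are vertical).
Here m1 = m2 = 2, confirming the lines are parallel.

Parallel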